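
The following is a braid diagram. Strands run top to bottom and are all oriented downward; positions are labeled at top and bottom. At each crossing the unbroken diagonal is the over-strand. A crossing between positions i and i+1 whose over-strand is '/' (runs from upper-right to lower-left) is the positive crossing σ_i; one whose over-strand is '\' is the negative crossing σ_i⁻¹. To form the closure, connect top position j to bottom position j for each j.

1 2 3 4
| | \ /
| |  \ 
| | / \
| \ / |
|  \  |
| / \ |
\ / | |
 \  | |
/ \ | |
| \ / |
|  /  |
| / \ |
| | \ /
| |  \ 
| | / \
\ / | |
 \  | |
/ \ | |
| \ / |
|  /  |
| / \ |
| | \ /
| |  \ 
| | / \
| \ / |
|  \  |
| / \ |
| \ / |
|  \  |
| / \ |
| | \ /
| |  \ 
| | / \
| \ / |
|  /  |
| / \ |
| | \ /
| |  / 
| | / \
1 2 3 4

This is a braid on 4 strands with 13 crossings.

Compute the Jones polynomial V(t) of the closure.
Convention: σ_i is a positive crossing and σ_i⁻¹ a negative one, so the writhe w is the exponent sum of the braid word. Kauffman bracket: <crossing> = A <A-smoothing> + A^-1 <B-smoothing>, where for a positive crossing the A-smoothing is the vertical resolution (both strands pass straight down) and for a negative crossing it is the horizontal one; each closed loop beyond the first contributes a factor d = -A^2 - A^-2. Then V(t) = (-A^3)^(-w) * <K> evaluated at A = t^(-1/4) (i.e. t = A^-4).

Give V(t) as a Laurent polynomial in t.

Reading the diagram top to bottom ('/'-over between positions i,i+1 = s_i, '\'-over = s_i^-1): braid word = s3^-1 s2^-1 s1^-1 s2 s3^-1 s1^-1 s2 s3^-1 s2^-1 s2^-1 s3^-1 s2 s3.
The presented braid s3^-1 s2^-1 s1^-1 s2 s3^-1 s1^-1 s2 s3^-1 s2^-1 s2^-1 s3^-1 s2 s3 on 4 strands reduces by inverse Markov moves (closure unchanged at each step):
  Deconjugate: the word is γ·β·γ⁻¹ with γ = s3^-1 s2^-1 (prefix) and γ⁻¹ = s2 s3 (suffix); strip both.
Reduced to β = s1^-1 s2 s3^-1 s1^-1 s2 s3^-1 s2^-1 s2^-1 s3^-1 on 4 strands, 9 crossings.
Compute on β:
Braid: s1^-1 s2 s3^-1 s1^-1 s2 s3^-1 s2^-1 s2^-1 s3^-1 on 4 strands, 9 crossings.
Writhe w = (#positive) - (#negative) = 2 - 7 = -5.
State-sum expansion of <K>. There are 2^9 = 512 states.
For each crossing: s=0 is the vertical smoothing, s=1 horizontal. Crossing k contributes A^(sign_k * (1 - 2*s_k)); loop factor d = -A^2 - A^-2.
Tabulate the states by total A-exponent and number of loops L (A-exp: L × count):
  A^9: L=5 ×1
  A^7: L=4 ×9
  A^5: L=3 ×33, L=5 ×3
  A^3: L=2 ×59, L=4 ×25
  A^1: L=1 ×42, L=3 ×80, L=5 ×4
  A^-1: L=2 ×93, L=4 ×33
  A^-3: L=1 ×19, L=3 ×58, L=5 ×7
  A^-5: L=2 ×19, L=4 ×16, L=6 ×1
  A^-7: L=3 ×7, L=5 ×2
  A^-9: L=4 ×1
Each group contributes A^e * Σ count * d^(L-1):
Powers of d = -A^2 - A^-2: d^2 = A^4 + 2 + A^-4; d^3 = -A^6 - 3*A^2 - 3*A^-2 - A^-6; d^4 = A^8 + 4*A^4 + 6 + 4*A^-4 + A^-8; d^5 = -A^10 - 5*A^6 - 10*A^2 - 10*A^-2 - 5*A^-6 - A^-10.
  A^9 * (d^4) = A^17 + 4*A^13 + 6*A^9 + 4*A^5 + A
  A^7 * (9*d^3) = -9*A^13 - 27*A^9 - 27*A^5 - 9*A
  A^5 * (33*d^2 + 3*d^4) = 3*A^13 + 45*A^9 + 84*A^5 + 45*A + 3*A^-3
  A^3 * (59*d + 25*d^3) = -25*A^9 - 134*A^5 - 134*A - 25*A^-3
  A^1 * (42 + 80*d^2 + 4*d^4) = 4*A^9 + 96*A^5 + 226*A + 96*A^-3 + 4*A^-7
  A^-1 * (93*d + 33*d^3) = -33*A^5 - 192*A - 192*A^-3 - 33*A^-7
  A^-3 * (19 + 58*d^2 + 7*d^4) = 7*A^5 + 86*A + 177*A^-3 + 86*A^-7 + 7*A^-11
  A^-5 * (19*d + 16*d^3 + d^5) = -A^5 - 21*A - 77*A^-3 - 77*A^-7 - 21*A^-11 - A^-15
  A^-7 * (7*d^2 + 2*d^4) = 2*A + 15*A^-3 + 26*A^-7 + 15*A^-11 + 2*A^-15
  A^-9 * (d^3) = -A^-3 - 3*A^-7 - 3*A^-11 - A^-15
Summing the groups: <K> = A^17 - 2*A^13 + 3*A^9 - 4*A^5 + 4*A - 4*A^-3 + 3*A^-7 - 2*A^-11
Normalise by the writhe: (-A^3)^(-w) = (-A^3)^(5) = -A^15, so f(A) = -A^15 * <K> = -A^32 + 2*A^28 - 3*A^24 + 4*A^20 - 4*A^16 + 4*A^12 - 3*A^8 + 2*A^4.
Substitute A = t^(-1/4), i.e. A^e → t^(-e/4): V(t) = 2*t^-1 - 3*t^-2 + 4*t^-3 - 4*t^-4 + 4*t^-5 - 3*t^-6 + 2*t^-7 - t^-8

Answer: 2*t^-1 - 3*t^-2 + 4*t^-3 - 4*t^-4 + 4*t^-5 - 3*t^-6 + 2*t^-7 - t^-8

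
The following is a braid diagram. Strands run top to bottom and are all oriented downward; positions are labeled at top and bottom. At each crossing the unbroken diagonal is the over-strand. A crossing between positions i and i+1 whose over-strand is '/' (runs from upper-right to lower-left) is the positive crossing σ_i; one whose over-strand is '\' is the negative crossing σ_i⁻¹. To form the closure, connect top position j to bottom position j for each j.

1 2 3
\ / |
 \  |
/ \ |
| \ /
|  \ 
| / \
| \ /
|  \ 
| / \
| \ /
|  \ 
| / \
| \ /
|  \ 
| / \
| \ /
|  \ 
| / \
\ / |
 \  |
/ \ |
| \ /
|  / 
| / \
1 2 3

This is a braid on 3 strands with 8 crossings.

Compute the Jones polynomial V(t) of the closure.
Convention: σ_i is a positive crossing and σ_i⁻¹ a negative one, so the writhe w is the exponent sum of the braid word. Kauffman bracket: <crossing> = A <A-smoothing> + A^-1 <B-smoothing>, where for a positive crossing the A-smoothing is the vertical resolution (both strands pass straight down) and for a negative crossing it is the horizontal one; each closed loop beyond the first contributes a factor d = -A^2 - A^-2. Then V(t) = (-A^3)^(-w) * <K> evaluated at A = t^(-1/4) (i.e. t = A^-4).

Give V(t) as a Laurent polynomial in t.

t^-2 - t^-3 + 2*t^-4 - 2*t^-5 + 3*t^-6 - 2*t^-7 + t^-8 - t^-9

Derivation:
Reading the diagram top to bottom ('/'-over between positions i,i+1 = s_i, '\'-over = s_i^-1): braid word = s1^-1 s2^-1 s2^-1 s2^-1 s2^-1 s2^-1 s1^-1 s2.
Braid: s1^-1 s2^-1 s2^-1 s2^-1 s2^-1 s2^-1 s1^-1 s2 on 3 strands, 8 crossings.
Writhe w = (#positive) - (#negative) = 1 - 7 = -6.
Enumerate smoothing states for the bracket polynomial. There are 2^8 = 256 states.
Each crossing splits two ways (0=vertical, 1=horizontal). The state's weight is A^(#A-smoothings - #B-smoothings) * d^(loops - 1).
Tabulate the states by total A-exponent and number of loops L (A-exp: L × count):
  A^8: L=6 ×1
  A^6: L=5 ×8
  A^4: L=4 ×25, L=6 ×3
  A^2: L=3 ×40, L=5 ×15, L=7 ×1
  A^0: L=2 ×35, L=4 ×30, L=6 ×5
  A^-2: L=1 ×15, L=3 ×31, L=5 ×10
  A^-4: L=2 ×18, L=4 ×10
  A^-6: L=1 ×2, L=3 ×6
  A^-8: L=2 ×1
Each group contributes A^e * Σ count * d^(L-1):
Powers of d = -A^2 - A^-2: d^2 = A^4 + 2 + A^-4; d^3 = -A^6 - 3*A^2 - 3*A^-2 - A^-6; d^4 = A^8 + 4*A^4 + 6 + 4*A^-4 + A^-8; d^5 = -A^10 - 5*A^6 - 10*A^2 - 10*A^-2 - 5*A^-6 - A^-10; d^6 = A^12 + 6*A^8 + 15*A^4 + 20 + 15*A^-4 + 6*A^-8 + A^-12.
  A^8 * (d^5) = -A^18 - 5*A^14 - 10*A^10 - 10*A^6 - 5*A^2 - A^-2
  A^6 * (8*d^4) = 8*A^14 + 32*A^10 + 48*A^6 + 32*A^2 + 8*A^-2
  A^4 * (25*d^3 + 3*d^5) = -3*A^14 - 40*A^10 - 105*A^6 - 105*A^2 - 40*A^-2 - 3*A^-6
  A^2 * (40*d^2 + 15*d^4 + d^6) = A^14 + 21*A^10 + 115*A^6 + 190*A^2 + 115*A^-2 + 21*A^-6 + A^-10
  A^0 * (35*d + 30*d^3 + 5*d^5) = -5*A^10 - 55*A^6 - 175*A^2 - 175*A^-2 - 55*A^-6 - 5*A^-10
  A^-2 * (15 + 31*d^2 + 10*d^4) = 10*A^6 + 71*A^2 + 137*A^-2 + 71*A^-6 + 10*A^-10
  A^-4 * (18*d + 10*d^3) = -10*A^2 - 48*A^-2 - 48*A^-6 - 10*A^-10
  A^-6 * (2 + 6*d^2) = 6*A^-2 + 14*A^-6 + 6*A^-10
  A^-8 * (d) = -A^-6 - A^-10
Summing the groups: <K> = -A^18 + A^14 - 2*A^10 + 3*A^6 - 2*A^2 + 2*A^-2 - A^-6 + A^-10
Normalise by the writhe: (-A^3)^(-w) = (-A^3)^(6) = A^18, so f(A) = A^18 * <K> = -A^36 + A^32 - 2*A^28 + 3*A^24 - 2*A^20 + 2*A^16 - A^12 + A^8.
Substitute A = t^(-1/4), i.e. A^e → t^(-e/4): V(t) = t^-2 - t^-3 + 2*t^-4 - 2*t^-5 + 3*t^-6 - 2*t^-7 + t^-8 - t^-9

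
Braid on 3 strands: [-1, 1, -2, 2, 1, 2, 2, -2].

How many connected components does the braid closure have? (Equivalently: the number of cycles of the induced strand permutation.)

1

Derivation:
Track the strand permutation on 3 strands, starting from identity.
  step 1: s1^-1 swaps positions 1,2 -> [2 1 3]
  step 2: s1 swaps positions 1,2 -> [1 2 3]
  step 3: s2^-1 swaps positions 2,3 -> [1 3 2]
  step 4: s2 swaps positions 2,3 -> [1 2 3]
  step 5: s1 swaps positions 1,2 -> [2 1 3]
  step 6: s2 swaps positions 2,3 -> [2 3 1]
  step 7: s2 swaps positions 2,3 -> [2 1 3]
  step 8: s2^-1 swaps positions 2,3 -> [2 3 1]
Final permutation (position -> original strand): [2 3 1]
Closure components = cycle count of this permutation = 1.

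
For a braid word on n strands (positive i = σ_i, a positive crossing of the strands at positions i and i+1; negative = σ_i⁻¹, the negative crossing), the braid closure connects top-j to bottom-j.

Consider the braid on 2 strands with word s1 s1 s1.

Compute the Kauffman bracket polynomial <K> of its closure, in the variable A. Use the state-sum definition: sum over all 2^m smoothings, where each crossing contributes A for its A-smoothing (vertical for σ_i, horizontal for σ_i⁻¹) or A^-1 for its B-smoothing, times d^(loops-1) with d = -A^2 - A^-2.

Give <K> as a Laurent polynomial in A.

Braid: s1 s1 s1 on 2 strands, 3 crossings.
Writhe w = (#positive) - (#negative) = 3 - 0 = 3.
Enumerate smoothing states for the bracket polynomial. There are 2^3 = 8 states.
Smooth each crossing (0=||, 1=⌣⌢); contribution A^(Σ sign_k(1-2s_k)) * d^(L-1).
  state 000: A-exp=+3, loops=2, term = A^3 * d^1
  state 001: A-exp=+1, loops=1, term = A^1 * d^0
  state 010: A-exp=+1, loops=1, term = A^1 * d^0
  state 011: A-exp=-1, loops=2, term = A^-1 * d^1
  state 100: A-exp=+1, loops=1, term = A^1 * d^0
  state 101: A-exp=-1, loops=2, term = A^-1 * d^1
  state 110: A-exp=-1, loops=2, term = A^-1 * d^1
  state 111: A-exp=-3, loops=3, term = A^-3 * d^2
Collect the terms by A-exponent (count of states per loop number):
Powers of d = -A^2 - A^-2: d^2 = A^4 + 2 + A^-4.
  A^3 * (d) = -A^5 - A
  A^1 * (3) = 3*A
  A^-1 * (3*d) = -3*A - 3*A^-3
  A^-3 * (d^2) = A + 2*A^-3 + A^-7
Summing the groups: <K> = -A^5 - A^-3 + A^-7

Answer: -A^5 - A^-3 + A^-7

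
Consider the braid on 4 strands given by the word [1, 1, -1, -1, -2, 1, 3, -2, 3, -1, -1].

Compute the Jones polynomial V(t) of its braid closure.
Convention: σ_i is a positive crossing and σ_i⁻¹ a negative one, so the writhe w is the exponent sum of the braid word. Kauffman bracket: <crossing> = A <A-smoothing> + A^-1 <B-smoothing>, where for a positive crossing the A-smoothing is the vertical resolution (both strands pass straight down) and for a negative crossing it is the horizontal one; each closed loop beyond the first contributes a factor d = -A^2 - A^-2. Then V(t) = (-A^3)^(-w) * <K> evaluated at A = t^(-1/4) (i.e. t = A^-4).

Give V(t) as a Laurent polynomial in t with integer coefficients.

t^2 - t + 2 - 2*t^-1 + t^-2 - t^-3 + t^-4

Derivation:
The presented braid s1 s1 s1^-1 s1^-1 s2^-1 s1 s3 s2^-1 s3 s1^-1 s1^-1 on 4 strands reduces by inverse Markov moves (closure unchanged at each step):
  Deconjugate: the word is γ·β·γ⁻¹ with γ = s1 s1 (prefix) and γ⁻¹ = s1^-1 s1^-1 (suffix); strip both.
Reduced to β = s1^-1 s1^-1 s2^-1 s1 s3 s2^-1 s3 on 4 strands, 7 crossings.
Compute on β:
Braid: s1^-1 s1^-1 s2^-1 s1 s3 s2^-1 s3 on 4 strands, 7 crossings.
Writhe w = (#positive) - (#negative) = 3 - 4 = -1.
Enumerate smoothing states for the bracket polynomial. There are 2^7 = 128 states.
For each crossing: s=0 is the vertical smoothing, s=1 horizontal. Crossing k contributes A^(sign_k * (1 - 2*s_k)); loop factor d = -A^2 - A^-2.
Tabulate the states by total A-exponent and number of loops L (A-exp: L × count):
  A^7: L=4 ×1
  A^5: L=3 ×7
  A^3: L=2 ×17, L=4 ×4
  A^1: L=1 ×14, L=3 ×20, L=5 ×1
  A^-1: L=2 ×27, L=4 ×8
  A^-3: L=1 ×5, L=3 ×15, L=5 ×1
  A^-5: L=2 ×4, L=4 ×3
  A^-7: L=3 ×1
Each group contributes A^e * Σ count * d^(L-1):
Powers of d = -A^2 - A^-2: d^2 = A^4 + 2 + A^-4; d^3 = -A^6 - 3*A^2 - 3*A^-2 - A^-6; d^4 = A^8 + 4*A^4 + 6 + 4*A^-4 + A^-8.
  A^7 * (d^3) = -A^13 - 3*A^9 - 3*A^5 - A
  A^5 * (7*d^2) = 7*A^9 + 14*A^5 + 7*A
  A^3 * (17*d + 4*d^3) = -4*A^9 - 29*A^5 - 29*A - 4*A^-3
  A^1 * (14 + 20*d^2 + d^4) = A^9 + 24*A^5 + 60*A + 24*A^-3 + A^-7
  A^-1 * (27*d + 8*d^3) = -8*A^5 - 51*A - 51*A^-3 - 8*A^-7
  A^-3 * (5 + 15*d^2 + d^4) = A^5 + 19*A + 41*A^-3 + 19*A^-7 + A^-11
  A^-5 * (4*d + 3*d^3) = -3*A - 13*A^-3 - 13*A^-7 - 3*A^-11
  A^-7 * (d^2) = A^-3 + 2*A^-7 + A^-11
Summing the groups: <K> = -A^13 + A^9 - A^5 + 2*A - 2*A^-3 + A^-7 - A^-11
Normalise by the writhe: (-A^3)^(-w) = (-A^3)^(1) = -A^3, so f(A) = -A^3 * <K> = A^16 - A^12 + A^8 - 2*A^4 + 2 - A^-4 + A^-8.
Substitute A = t^(-1/4), i.e. A^e → t^(-e/4): V(t) = t^2 - t + 2 - 2*t^-1 + t^-2 - t^-3 + t^-4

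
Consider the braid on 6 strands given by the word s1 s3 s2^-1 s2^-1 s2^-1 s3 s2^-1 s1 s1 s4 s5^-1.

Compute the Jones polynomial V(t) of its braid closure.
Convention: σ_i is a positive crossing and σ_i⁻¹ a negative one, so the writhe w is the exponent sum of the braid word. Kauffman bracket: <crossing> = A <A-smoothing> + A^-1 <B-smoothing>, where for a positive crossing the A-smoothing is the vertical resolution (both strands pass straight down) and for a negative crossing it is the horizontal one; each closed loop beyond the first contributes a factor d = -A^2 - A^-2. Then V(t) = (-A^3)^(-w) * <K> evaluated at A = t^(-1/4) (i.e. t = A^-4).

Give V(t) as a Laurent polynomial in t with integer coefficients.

-t^5 + 2*t^4 - 3*t^3 + 5*t^2 - 5*t + 6 - 5*t^-1 + 3*t^-2 - 2*t^-3 + t^-4

Derivation:
The presented braid s1 s3 s2^-1 s2^-1 s2^-1 s3 s2^-1 s1 s1 s4 s5^-1 on 6 strands reduces by inverse Markov moves (closure unchanged at each step):
  Destabilize: the word has the form β·s5^-1 where s5^-1 occurs only as the final letter (β ∈ B_5); drop it and the last strand → 5 strands.
  Destabilize: the word has the form β·s4 where s4 occurs only as the final letter (β ∈ B_4); drop it and the last strand → 4 strands.
Reduced to β = s1 s3 s2^-1 s2^-1 s2^-1 s3 s2^-1 s1 s1 on 4 strands, 9 crossings.
Compute on β:
Braid: s1 s3 s2^-1 s2^-1 s2^-1 s3 s2^-1 s1 s1 on 4 strands, 9 crossings.
Writhe w = (#positive) - (#negative) = 5 - 4 = 1.
Computing the Kauffman bracket via state sum. There are 2^9 = 512 states.
Each crossing splits two ways (0=vertical, 1=horizontal). The state's weight is A^(#A-smoothings - #B-smoothings) * d^(loops - 1).
Tabulate the states by total A-exponent and number of loops L (A-exp: L × count):
  A^9: L=6 ×1
  A^7: L=5 ×9
  A^5: L=4 ×33, L=6 ×3
  A^3: L=3 ×64, L=5 ×19, L=7 ×1
  A^1: L=2 ×68, L=4 ×52, L=6 ×6
  A^-1: L=1 ×33, L=3 ×75, L=5 ×18
  A^-3: L=2 ×51, L=4 ×32, L=6 ×1
  A^-5: L=3 ×32, L=5 ×4
  A^-7: L=4 ×9
  A^-9: L=5 ×1
Each group contributes A^e * Σ count * d^(L-1):
Powers of d = -A^2 - A^-2: d^2 = A^4 + 2 + A^-4; d^3 = -A^6 - 3*A^2 - 3*A^-2 - A^-6; d^4 = A^8 + 4*A^4 + 6 + 4*A^-4 + A^-8; d^5 = -A^10 - 5*A^6 - 10*A^2 - 10*A^-2 - 5*A^-6 - A^-10; d^6 = A^12 + 6*A^8 + 15*A^4 + 20 + 15*A^-4 + 6*A^-8 + A^-12.
  A^9 * (d^5) = -A^19 - 5*A^15 - 10*A^11 - 10*A^7 - 5*A^3 - A^-1
  A^7 * (9*d^4) = 9*A^15 + 36*A^11 + 54*A^7 + 36*A^3 + 9*A^-1
  A^5 * (33*d^3 + 3*d^5) = -3*A^15 - 48*A^11 - 129*A^7 - 129*A^3 - 48*A^-1 - 3*A^-5
  A^3 * (64*d^2 + 19*d^4 + d^6) = A^15 + 25*A^11 + 155*A^7 + 262*A^3 + 155*A^-1 + 25*A^-5 + A^-9
  A^1 * (68*d + 52*d^3 + 6*d^5) = -6*A^11 - 82*A^7 - 284*A^3 - 284*A^-1 - 82*A^-5 - 6*A^-9
  A^-1 * (33 + 75*d^2 + 18*d^4) = 18*A^7 + 147*A^3 + 291*A^-1 + 147*A^-5 + 18*A^-9
  A^-3 * (51*d + 32*d^3 + d^5) = -A^7 - 37*A^3 - 157*A^-1 - 157*A^-5 - 37*A^-9 - A^-13
  A^-5 * (32*d^2 + 4*d^4) = 4*A^3 + 48*A^-1 + 88*A^-5 + 48*A^-9 + 4*A^-13
  A^-7 * (9*d^3) = -9*A^-1 - 27*A^-5 - 27*A^-9 - 9*A^-13
  A^-9 * (d^4) = A^-1 + 4*A^-5 + 6*A^-9 + 4*A^-13 + A^-17
Summing the groups: <K> = -A^19 + 2*A^15 - 3*A^11 + 5*A^7 - 6*A^3 + 5*A^-1 - 5*A^-5 + 3*A^-9 - 2*A^-13 + A^-17
Normalise by the writhe: (-A^3)^(-w) = (-A^3)^(-1) = -A^-3, so f(A) = -A^-3 * <K> = A^16 - 2*A^12 + 3*A^8 - 5*A^4 + 6 - 5*A^-4 + 5*A^-8 - 3*A^-12 + 2*A^-16 - A^-20.
Substitute A = t^(-1/4), i.e. A^e → t^(-e/4): V(t) = -t^5 + 2*t^4 - 3*t^3 + 5*t^2 - 5*t + 6 - 5*t^-1 + 3*t^-2 - 2*t^-3 + t^-4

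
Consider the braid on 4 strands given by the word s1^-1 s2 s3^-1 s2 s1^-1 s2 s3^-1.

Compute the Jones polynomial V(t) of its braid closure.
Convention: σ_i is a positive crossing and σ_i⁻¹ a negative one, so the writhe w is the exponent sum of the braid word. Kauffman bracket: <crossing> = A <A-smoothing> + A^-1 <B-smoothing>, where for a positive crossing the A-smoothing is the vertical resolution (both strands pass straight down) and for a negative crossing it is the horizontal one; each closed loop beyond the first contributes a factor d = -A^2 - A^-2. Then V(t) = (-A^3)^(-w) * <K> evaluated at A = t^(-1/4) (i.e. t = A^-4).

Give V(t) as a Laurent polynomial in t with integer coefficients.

Braid: s1^-1 s2 s3^-1 s2 s1^-1 s2 s3^-1 on 4 strands, 7 crossings.
Writhe w = (#positive) - (#negative) = 3 - 4 = -1.
Enumerate smoothing states for the bracket polynomial. There are 2^7 = 128 states.
Smooth each crossing (0=||, 1=⌣⌢); contribution A^(Σ sign_k(1-2s_k)) * d^(L-1).
Tabulate the states by total A-exponent and number of loops L (A-exp: L × count):
  A^7: L=4 ×1
  A^5: L=3 ×7
  A^3: L=2 ×19, L=4 ×2
  A^1: L=1 ×21, L=3 ×14
  A^-1: L=2 ×32, L=4 ×3
  A^-3: L=3 ×21
  A^-5: L=4 ×7
  A^-7: L=5 ×1
Each group contributes A^e * Σ count * d^(L-1):
Powers of d = -A^2 - A^-2: d^2 = A^4 + 2 + A^-4; d^3 = -A^6 - 3*A^2 - 3*A^-2 - A^-6; d^4 = A^8 + 4*A^4 + 6 + 4*A^-4 + A^-8.
  A^7 * (d^3) = -A^13 - 3*A^9 - 3*A^5 - A
  A^5 * (7*d^2) = 7*A^9 + 14*A^5 + 7*A
  A^3 * (19*d + 2*d^3) = -2*A^9 - 25*A^5 - 25*A - 2*A^-3
  A^1 * (21 + 14*d^2) = 14*A^5 + 49*A + 14*A^-3
  A^-1 * (32*d + 3*d^3) = -3*A^5 - 41*A - 41*A^-3 - 3*A^-7
  A^-3 * (21*d^2) = 21*A + 42*A^-3 + 21*A^-7
  A^-5 * (7*d^3) = -7*A - 21*A^-3 - 21*A^-7 - 7*A^-11
  A^-7 * (d^4) = A + 4*A^-3 + 6*A^-7 + 4*A^-11 + A^-15
Summing the groups: <K> = -A^13 + 2*A^9 - 3*A^5 + 4*A - 4*A^-3 + 3*A^-7 - 3*A^-11 + A^-15
Normalise by the writhe: (-A^3)^(-w) = (-A^3)^(1) = -A^3, so f(A) = -A^3 * <K> = A^16 - 2*A^12 + 3*A^8 - 4*A^4 + 4 - 3*A^-4 + 3*A^-8 - A^-12.
Substitute A = t^(-1/4), i.e. A^e → t^(-e/4): V(t) = -t^3 + 3*t^2 - 3*t + 4 - 4*t^-1 + 3*t^-2 - 2*t^-3 + t^-4

Answer: -t^3 + 3*t^2 - 3*t + 4 - 4*t^-1 + 3*t^-2 - 2*t^-3 + t^-4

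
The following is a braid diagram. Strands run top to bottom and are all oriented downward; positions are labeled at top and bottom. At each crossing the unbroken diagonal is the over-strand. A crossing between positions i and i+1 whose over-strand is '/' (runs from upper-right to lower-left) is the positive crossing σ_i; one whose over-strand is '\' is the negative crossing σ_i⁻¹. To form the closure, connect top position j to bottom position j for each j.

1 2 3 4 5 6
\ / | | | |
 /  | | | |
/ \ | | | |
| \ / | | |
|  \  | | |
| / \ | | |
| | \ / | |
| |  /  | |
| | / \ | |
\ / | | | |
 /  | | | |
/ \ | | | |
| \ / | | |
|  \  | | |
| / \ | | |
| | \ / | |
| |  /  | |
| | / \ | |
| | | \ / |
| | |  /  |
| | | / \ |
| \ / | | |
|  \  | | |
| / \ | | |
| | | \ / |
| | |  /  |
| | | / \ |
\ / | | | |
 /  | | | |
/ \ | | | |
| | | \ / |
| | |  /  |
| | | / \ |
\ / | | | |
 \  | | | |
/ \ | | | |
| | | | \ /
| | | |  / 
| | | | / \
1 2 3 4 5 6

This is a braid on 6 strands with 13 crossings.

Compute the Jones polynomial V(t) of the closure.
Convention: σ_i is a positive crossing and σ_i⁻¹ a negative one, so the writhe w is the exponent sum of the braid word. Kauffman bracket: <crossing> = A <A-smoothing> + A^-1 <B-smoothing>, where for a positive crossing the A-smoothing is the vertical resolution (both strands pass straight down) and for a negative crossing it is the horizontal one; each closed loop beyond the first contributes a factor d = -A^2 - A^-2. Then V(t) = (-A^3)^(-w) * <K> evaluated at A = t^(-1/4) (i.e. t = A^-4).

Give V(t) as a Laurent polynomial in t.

-t^8 + 3*t^7 - 5*t^6 + 8*t^5 - 10*t^4 + 10*t^3 - 10*t^2 + 8*t - 4 + 3*t^-1 - t^-2

Derivation:
Reading the diagram top to bottom ('/'-over between positions i,i+1 = s_i, '\'-over = s_i^-1): braid word = s1 s2^-1 s3 s1 s2^-1 s3 s4 s2^-1 s4 s1 s4 s1^-1 s5.
The presented braid s1 s2^-1 s3 s1 s2^-1 s3 s4 s2^-1 s4 s1 s4 s1^-1 s5 on 6 strands reduces by inverse Markov moves (closure unchanged at each step):
  Destabilize: the word has the form β·s5 where s5 occurs only as the final letter (β ∈ B_5); drop it and the last strand → 5 strands.
  Deconjugate: the word is γ·β·γ⁻¹ with γ = s1 (prefix) and γ⁻¹ = s1^-1 (suffix); strip both.
Reduced to β = s2^-1 s3 s1 s2^-1 s3 s4 s2^-1 s4 s1 s4 on 5 strands, 10 crossings.
Compute on β:
Braid: s2^-1 s3 s1 s2^-1 s3 s4 s2^-1 s4 s1 s4 on 5 strands, 10 crossings.
Writhe w = (#positive) - (#negative) = 7 - 3 = 4.
State-sum expansion of <K>. There are 2^10 = 1024 states.
Each crossing splits two ways (0=vertical, 1=horizontal). The state's weight is A^(#A-smoothings - #B-smoothings) * d^(loops - 1).
Tabulate the states by total A-exponent and number of loops L (A-exp: L × count):
  A^10: L=6 ×1
  A^8: L=5 ×10
  A^6: L=4 ×42, L=6 ×3
  A^4: L=3 ×95, L=5 ×24, L=7 ×1
  A^2: L=2 ×117, L=4 ×86, L=6 ×7
  A^0: L=1 ×63, L=3 ×157, L=5 ×32
  A^-2: L=2 ×120, L=4 ×87, L=6 ×3
  A^-4: L=3 ×99, L=5 ×21
  A^-6: L=4 ×43, L=6 ×2
  A^-8: L=5 ×10
  A^-10: L=6 ×1
Each group contributes A^e * Σ count * d^(L-1):
Powers of d = -A^2 - A^-2: d^2 = A^4 + 2 + A^-4; d^3 = -A^6 - 3*A^2 - 3*A^-2 - A^-6; d^4 = A^8 + 4*A^4 + 6 + 4*A^-4 + A^-8; d^5 = -A^10 - 5*A^6 - 10*A^2 - 10*A^-2 - 5*A^-6 - A^-10; d^6 = A^12 + 6*A^8 + 15*A^4 + 20 + 15*A^-4 + 6*A^-8 + A^-12.
  A^10 * (d^5) = -A^20 - 5*A^16 - 10*A^12 - 10*A^8 - 5*A^4 - 1
  A^8 * (10*d^4) = 10*A^16 + 40*A^12 + 60*A^8 + 40*A^4 + 10
  A^6 * (42*d^3 + 3*d^5) = -3*A^16 - 57*A^12 - 156*A^8 - 156*A^4 - 57 - 3*A^-4
  A^4 * (95*d^2 + 24*d^4 + d^6) = A^16 + 30*A^12 + 206*A^8 + 354*A^4 + 206 + 30*A^-4 + A^-8
  A^2 * (117*d + 86*d^3 + 7*d^5) = -7*A^12 - 121*A^8 - 445*A^4 - 445 - 121*A^-4 - 7*A^-8
  A^0 * (63 + 157*d^2 + 32*d^4) = 32*A^8 + 285*A^4 + 569 + 285*A^-4 + 32*A^-8
  A^-2 * (120*d + 87*d^3 + 3*d^5) = -3*A^8 - 102*A^4 - 411 - 411*A^-4 - 102*A^-8 - 3*A^-12
  A^-4 * (99*d^2 + 21*d^4) = 21*A^4 + 183 + 324*A^-4 + 183*A^-8 + 21*A^-12
  A^-6 * (43*d^3 + 2*d^5) = -2*A^4 - 53 - 149*A^-4 - 149*A^-8 - 53*A^-12 - 2*A^-16
  A^-8 * (10*d^4) = 10 + 40*A^-4 + 60*A^-8 + 40*A^-12 + 10*A^-16
  A^-10 * (d^5) = -1 - 5*A^-4 - 10*A^-8 - 10*A^-12 - 5*A^-16 - A^-20
Summing the groups: <K> = -A^20 + 3*A^16 - 4*A^12 + 8*A^8 - 10*A^4 + 10 - 10*A^-4 + 8*A^-8 - 5*A^-12 + 3*A^-16 - A^-20
Normalise by the writhe: (-A^3)^(-w) = (-A^3)^(-4) = A^-12, so f(A) = A^-12 * <K> = -A^8 + 3*A^4 - 4 + 8*A^-4 - 10*A^-8 + 10*A^-12 - 10*A^-16 + 8*A^-20 - 5*A^-24 + 3*A^-28 - A^-32.
Substitute A = t^(-1/4), i.e. A^e → t^(-e/4): V(t) = -t^8 + 3*t^7 - 5*t^6 + 8*t^5 - 10*t^4 + 10*t^3 - 10*t^2 + 8*t - 4 + 3*t^-1 - t^-2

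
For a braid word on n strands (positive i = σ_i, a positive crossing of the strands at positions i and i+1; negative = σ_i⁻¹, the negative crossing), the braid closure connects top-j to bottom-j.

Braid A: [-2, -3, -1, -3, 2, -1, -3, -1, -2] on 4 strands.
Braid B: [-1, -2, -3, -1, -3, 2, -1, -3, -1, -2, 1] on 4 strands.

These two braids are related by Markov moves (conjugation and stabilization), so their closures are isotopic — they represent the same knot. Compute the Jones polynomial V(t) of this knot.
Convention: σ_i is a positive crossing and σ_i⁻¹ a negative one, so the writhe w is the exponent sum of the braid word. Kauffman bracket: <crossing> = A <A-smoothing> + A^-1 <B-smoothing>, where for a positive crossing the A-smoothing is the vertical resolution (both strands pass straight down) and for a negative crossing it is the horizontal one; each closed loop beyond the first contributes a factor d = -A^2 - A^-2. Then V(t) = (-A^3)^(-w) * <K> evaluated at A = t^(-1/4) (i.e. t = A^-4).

Markov-equivalent braids have isotopic closures, hence identical knot invariants. Strip the Markov moves from each word to reach a common short braid β, then compute V(t) once on β.
Braid A: s2^-1 s3^-1 s1^-1 s3^-1 s2 s1^-1 s3^-1 s1^-1 s2^-1 on 4 strands has no conjugating prefix/suffix or stabilization to strip; take β = s2^-1 s3^-1 s1^-1 s3^-1 s2 s1^-1 s3^-1 s1^-1 s2^-1.
Braid B: s1^-1 s2^-1 s3^-1 s1^-1 s3^-1 s2 s1^-1 s3^-1 s1^-1 s2^-1 s1 on 4 strands reduces by inverse Markov moves (closure unchanged at each step):
  Deconjugate: the word is γ·β·γ⁻¹ with γ = s1^-1 (prefix) and γ⁻¹ = s1 (suffix); strip both.
Reduced to β = s2^-1 s3^-1 s1^-1 s3^-1 s2 s1^-1 s3^-1 s1^-1 s2^-1 on 4 strands, 9 crossings.
Both give the same β = s2^-1 s3^-1 s1^-1 s3^-1 s2 s1^-1 s3^-1 s1^-1 s2^-1 on 4 strands, so one state sum suffices:
Braid: s2^-1 s3^-1 s1^-1 s3^-1 s2 s1^-1 s3^-1 s1^-1 s2^-1 on 4 strands, 9 crossings.
Writhe w = (#positive) - (#negative) = 1 - 8 = -7.
Enumerate smoothing states for the bracket polynomial. There are 2^9 = 512 states.
For each crossing: s=0 is the vertical smoothing, s=1 horizontal. Crossing k contributes A^(sign_k * (1 - 2*s_k)); loop factor d = -A^2 - A^-2.
Tabulate the states by total A-exponent and number of loops L (A-exp: L × count):
  A^9: L=6 ×1
  A^7: L=5 ×9
  A^5: L=4 ×35, L=6 ×1
  A^3: L=3 ×74, L=5 ×10
  A^1: L=2 ×85, L=4 ×41
  A^-1: L=1 ×42, L=3 ×80, L=5 ×4
  A^-3: L=2 ×65, L=4 ×19
  A^-5: L=1 ×9, L=3 ×26, L=5 ×1
  A^-7: L=2 ×6, L=4 ×3
  A^-9: L=3 ×1
Each group contributes A^e * Σ count * d^(L-1):
Powers of d = -A^2 - A^-2: d^2 = A^4 + 2 + A^-4; d^3 = -A^6 - 3*A^2 - 3*A^-2 - A^-6; d^4 = A^8 + 4*A^4 + 6 + 4*A^-4 + A^-8; d^5 = -A^10 - 5*A^6 - 10*A^2 - 10*A^-2 - 5*A^-6 - A^-10.
  A^9 * (d^5) = -A^19 - 5*A^15 - 10*A^11 - 10*A^7 - 5*A^3 - A^-1
  A^7 * (9*d^4) = 9*A^15 + 36*A^11 + 54*A^7 + 36*A^3 + 9*A^-1
  A^5 * (35*d^3 + d^5) = -A^15 - 40*A^11 - 115*A^7 - 115*A^3 - 40*A^-1 - A^-5
  A^3 * (74*d^2 + 10*d^4) = 10*A^11 + 114*A^7 + 208*A^3 + 114*A^-1 + 10*A^-5
  A^1 * (85*d + 41*d^3) = -41*A^7 - 208*A^3 - 208*A^-1 - 41*A^-5
  A^-1 * (42 + 80*d^2 + 4*d^4) = 4*A^7 + 96*A^3 + 226*A^-1 + 96*A^-5 + 4*A^-9
  A^-3 * (65*d + 19*d^3) = -19*A^3 - 122*A^-1 - 122*A^-5 - 19*A^-9
  A^-5 * (9 + 26*d^2 + d^4) = A^3 + 30*A^-1 + 67*A^-5 + 30*A^-9 + A^-13
  A^-7 * (6*d + 3*d^3) = -3*A^-1 - 15*A^-5 - 15*A^-9 - 3*A^-13
  A^-9 * (d^2) = A^-5 + 2*A^-9 + A^-13
Summing the groups: <K> = -A^19 + 3*A^15 - 4*A^11 + 6*A^7 - 6*A^3 + 5*A^-1 - 5*A^-5 + 2*A^-9 - A^-13
Normalise by the writhe: (-A^3)^(-w) = (-A^3)^(7) = -A^21, so f(A) = -A^21 * <K> = A^40 - 3*A^36 + 4*A^32 - 6*A^28 + 6*A^24 - 5*A^20 + 5*A^16 - 2*A^12 + A^8.
Substitute A = t^(-1/4), i.e. A^e → t^(-e/4): V(t) = t^-2 - 2*t^-3 + 5*t^-4 - 5*t^-5 + 6*t^-6 - 6*t^-7 + 4*t^-8 - 3*t^-9 + t^-10

Answer: t^-2 - 2*t^-3 + 5*t^-4 - 5*t^-5 + 6*t^-6 - 6*t^-7 + 4*t^-8 - 3*t^-9 + t^-10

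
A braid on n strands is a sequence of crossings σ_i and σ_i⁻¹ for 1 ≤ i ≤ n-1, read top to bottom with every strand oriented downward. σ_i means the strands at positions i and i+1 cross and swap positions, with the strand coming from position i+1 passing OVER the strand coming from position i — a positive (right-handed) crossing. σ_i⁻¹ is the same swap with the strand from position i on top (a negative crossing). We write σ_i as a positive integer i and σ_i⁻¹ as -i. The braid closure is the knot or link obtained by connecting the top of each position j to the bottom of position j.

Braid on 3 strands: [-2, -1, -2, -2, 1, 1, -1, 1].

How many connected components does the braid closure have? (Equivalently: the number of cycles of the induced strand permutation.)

1

Derivation:
Track the strand permutation on 3 strands, starting from identity.
  step 1: s2^-1 swaps positions 2,3 -> [1 3 2]
  step 2: s1^-1 swaps positions 1,2 -> [3 1 2]
  step 3: s2^-1 swaps positions 2,3 -> [3 2 1]
  step 4: s2^-1 swaps positions 2,3 -> [3 1 2]
  step 5: s1 swaps positions 1,2 -> [1 3 2]
  step 6: s1 swaps positions 1,2 -> [3 1 2]
  step 7: s1^-1 swaps positions 1,2 -> [1 3 2]
  step 8: s1 swaps positions 1,2 -> [3 1 2]
Final permutation (position -> original strand): [3 1 2]
Closure components = cycle count of this permutation = 1.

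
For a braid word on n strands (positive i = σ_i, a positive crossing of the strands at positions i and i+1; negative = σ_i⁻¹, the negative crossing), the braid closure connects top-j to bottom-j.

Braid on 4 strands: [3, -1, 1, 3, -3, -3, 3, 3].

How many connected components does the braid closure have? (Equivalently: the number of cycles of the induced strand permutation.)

Track the strand permutation on 4 strands, starting from identity.
  step 1: s3 swaps positions 3,4 -> [1 2 4 3]
  step 2: s1^-1 swaps positions 1,2 -> [2 1 4 3]
  step 3: s1 swaps positions 1,2 -> [1 2 4 3]
  step 4: s3 swaps positions 3,4 -> [1 2 3 4]
  step 5: s3^-1 swaps positions 3,4 -> [1 2 4 3]
  step 6: s3^-1 swaps positions 3,4 -> [1 2 3 4]
  step 7: s3 swaps positions 3,4 -> [1 2 4 3]
  step 8: s3 swaps positions 3,4 -> [1 2 3 4]
Final permutation (position -> original strand): [1 2 3 4]
Closure components = cycle count of this permutation = 4.

Answer: 4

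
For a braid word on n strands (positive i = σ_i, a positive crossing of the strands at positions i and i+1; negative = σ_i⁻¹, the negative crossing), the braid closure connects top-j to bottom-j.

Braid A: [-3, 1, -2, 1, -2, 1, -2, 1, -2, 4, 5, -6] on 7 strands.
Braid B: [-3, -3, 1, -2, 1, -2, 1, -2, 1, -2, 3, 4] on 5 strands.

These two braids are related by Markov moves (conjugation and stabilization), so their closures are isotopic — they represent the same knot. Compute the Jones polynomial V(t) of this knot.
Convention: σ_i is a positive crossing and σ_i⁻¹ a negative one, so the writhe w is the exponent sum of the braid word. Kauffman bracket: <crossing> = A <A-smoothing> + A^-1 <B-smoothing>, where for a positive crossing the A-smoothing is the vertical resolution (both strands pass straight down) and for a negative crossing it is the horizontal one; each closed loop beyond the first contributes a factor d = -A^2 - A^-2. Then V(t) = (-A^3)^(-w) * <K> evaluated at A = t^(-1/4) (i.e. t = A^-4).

Markov-equivalent braids have isotopic closures, hence identical knot invariants. Strip the Markov moves from each word to reach a common short braid β, then compute V(t) once on β.
Braid A: s3^-1 s1 s2^-1 s1 s2^-1 s1 s2^-1 s1 s2^-1 s4 s5 s6^-1 on 7 strands reduces by inverse Markov moves (closure unchanged at each step):
  Destabilize: the word has the form β·s6^-1 where s6^-1 occurs only as the final letter (β ∈ B_6); drop it and the last strand → 6 strands.
  Destabilize: the word has the form β·s5 where s5 occurs only as the final letter (β ∈ B_5); drop it and the last strand → 5 strands.
  Destabilize: the word has the form β·s4 where s4 occurs only as the final letter (β ∈ B_4); drop it and the last strand → 4 strands.
Reduced to β = s3^-1 s1 s2^-1 s1 s2^-1 s1 s2^-1 s1 s2^-1 on 4 strands, 9 crossings.
Braid B: s3^-1 s3^-1 s1 s2^-1 s1 s2^-1 s1 s2^-1 s1 s2^-1 s3 s4 on 5 strands reduces by inverse Markov moves (closure unchanged at each step):
  Destabilize: the word has the form β·s4 where s4 occurs only as the final letter (β ∈ B_4); drop it and the last strand → 4 strands.
  Deconjugate: the word is γ·β·γ⁻¹ with γ = s3^-1 (prefix) and γ⁻¹ = s3 (suffix); strip both.
Reduced to β = s3^-1 s1 s2^-1 s1 s2^-1 s1 s2^-1 s1 s2^-1 on 4 strands, 9 crossings.
Both give the same β = s3^-1 s1 s2^-1 s1 s2^-1 s1 s2^-1 s1 s2^-1 on 4 strands, so one state sum suffices:
Braid: s3^-1 s1 s2^-1 s1 s2^-1 s1 s2^-1 s1 s2^-1 on 4 strands, 9 crossings.
Writhe w = (#positive) - (#negative) = 4 - 5 = -1.
State-sum expansion of <K>. There are 2^9 = 512 states.
Each crossing splits two ways (0=vertical, 1=horizontal). The state's weight is A^(#A-smoothings - #B-smoothings) * d^(loops - 1).
Tabulate the states by total A-exponent and number of loops L (A-exp: L × count):
  A^9: L=5 ×1
  A^7: L=4 ×8, L=6 ×1
  A^5: L=3 ×28, L=5 ×8
  A^3: L=2 ×52, L=4 ×32
  A^1: L=1 ×45, L=3 ×77, L=5 ×4
  A^-1: L=2 ×97, L=4 ×29
  A^-3: L=3 ×80, L=5 ×4
  A^-5: L=4 ×36
  A^-7: L=5 ×9
  A^-9: L=6 ×1
Each group contributes A^e * Σ count * d^(L-1):
Powers of d = -A^2 - A^-2: d^2 = A^4 + 2 + A^-4; d^3 = -A^6 - 3*A^2 - 3*A^-2 - A^-6; d^4 = A^8 + 4*A^4 + 6 + 4*A^-4 + A^-8; d^5 = -A^10 - 5*A^6 - 10*A^2 - 10*A^-2 - 5*A^-6 - A^-10.
  A^9 * (d^4) = A^17 + 4*A^13 + 6*A^9 + 4*A^5 + A
  A^7 * (8*d^3 + d^5) = -A^17 - 13*A^13 - 34*A^9 - 34*A^5 - 13*A - A^-3
  A^5 * (28*d^2 + 8*d^4) = 8*A^13 + 60*A^9 + 104*A^5 + 60*A + 8*A^-3
  A^3 * (52*d + 32*d^3) = -32*A^9 - 148*A^5 - 148*A - 32*A^-3
  A^1 * (45 + 77*d^2 + 4*d^4) = 4*A^9 + 93*A^5 + 223*A + 93*A^-3 + 4*A^-7
  A^-1 * (97*d + 29*d^3) = -29*A^5 - 184*A - 184*A^-3 - 29*A^-7
  A^-3 * (80*d^2 + 4*d^4) = 4*A^5 + 96*A + 184*A^-3 + 96*A^-7 + 4*A^-11
  A^-5 * (36*d^3) = -36*A - 108*A^-3 - 108*A^-7 - 36*A^-11
  A^-7 * (9*d^4) = 9*A + 36*A^-3 + 54*A^-7 + 36*A^-11 + 9*A^-15
  A^-9 * (d^5) = -A - 5*A^-3 - 10*A^-7 - 10*A^-11 - 5*A^-15 - A^-19
Summing the groups: <K> = -A^13 + 4*A^9 - 6*A^5 + 7*A - 9*A^-3 + 7*A^-7 - 6*A^-11 + 4*A^-15 - A^-19
Normalise by the writhe: (-A^3)^(-w) = (-A^3)^(1) = -A^3, so f(A) = -A^3 * <K> = A^16 - 4*A^12 + 6*A^8 - 7*A^4 + 9 - 7*A^-4 + 6*A^-8 - 4*A^-12 + A^-16.
Substitute A = t^(-1/4), i.e. A^e → t^(-e/4): V(t) = t^4 - 4*t^3 + 6*t^2 - 7*t + 9 - 7*t^-1 + 6*t^-2 - 4*t^-3 + t^-4

Answer: t^4 - 4*t^3 + 6*t^2 - 7*t + 9 - 7*t^-1 + 6*t^-2 - 4*t^-3 + t^-4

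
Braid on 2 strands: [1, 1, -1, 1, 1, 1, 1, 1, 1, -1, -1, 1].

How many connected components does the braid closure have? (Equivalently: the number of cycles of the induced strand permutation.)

Track the strand permutation on 2 strands, starting from identity.
  step 1: s1 swaps positions 1,2 -> [2 1]
  step 2: s1 swaps positions 1,2 -> [1 2]
  step 3: s1^-1 swaps positions 1,2 -> [2 1]
  step 4: s1 swaps positions 1,2 -> [1 2]
  step 5: s1 swaps positions 1,2 -> [2 1]
  step 6: s1 swaps positions 1,2 -> [1 2]
  step 7: s1 swaps positions 1,2 -> [2 1]
  step 8: s1 swaps positions 1,2 -> [1 2]
  step 9: s1 swaps positions 1,2 -> [2 1]
  step 10: s1^-1 swaps positions 1,2 -> [1 2]
  step 11: s1^-1 swaps positions 1,2 -> [2 1]
  step 12: s1 swaps positions 1,2 -> [1 2]
Final permutation (position -> original strand): [1 2]
Closure components = cycle count of this permutation = 2.

Answer: 2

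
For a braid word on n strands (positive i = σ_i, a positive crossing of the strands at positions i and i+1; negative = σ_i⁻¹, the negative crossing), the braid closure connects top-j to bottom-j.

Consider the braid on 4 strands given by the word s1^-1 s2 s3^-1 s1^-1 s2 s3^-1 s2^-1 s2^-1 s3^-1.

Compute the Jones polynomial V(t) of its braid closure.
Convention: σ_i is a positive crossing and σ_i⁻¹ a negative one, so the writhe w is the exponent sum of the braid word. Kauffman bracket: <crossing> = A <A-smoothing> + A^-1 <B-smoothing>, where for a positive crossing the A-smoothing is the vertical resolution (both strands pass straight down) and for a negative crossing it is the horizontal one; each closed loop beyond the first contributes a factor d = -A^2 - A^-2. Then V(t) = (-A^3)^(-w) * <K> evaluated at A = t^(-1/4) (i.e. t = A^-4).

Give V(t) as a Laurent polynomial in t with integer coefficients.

Braid: s1^-1 s2 s3^-1 s1^-1 s2 s3^-1 s2^-1 s2^-1 s3^-1 on 4 strands, 9 crossings.
Writhe w = (#positive) - (#negative) = 2 - 7 = -5.
State-sum expansion of <K>. There are 2^9 = 512 states.
Smooth each crossing (0=||, 1=⌣⌢); contribution A^(Σ sign_k(1-2s_k)) * d^(L-1).
Tabulate the states by total A-exponent and number of loops L (A-exp: L × count):
  A^9: L=5 ×1
  A^7: L=4 ×9
  A^5: L=3 ×33, L=5 ×3
  A^3: L=2 ×59, L=4 ×25
  A^1: L=1 ×42, L=3 ×80, L=5 ×4
  A^-1: L=2 ×93, L=4 ×33
  A^-3: L=1 ×19, L=3 ×58, L=5 ×7
  A^-5: L=2 ×19, L=4 ×16, L=6 ×1
  A^-7: L=3 ×7, L=5 ×2
  A^-9: L=4 ×1
Each group contributes A^e * Σ count * d^(L-1):
Powers of d = -A^2 - A^-2: d^2 = A^4 + 2 + A^-4; d^3 = -A^6 - 3*A^2 - 3*A^-2 - A^-6; d^4 = A^8 + 4*A^4 + 6 + 4*A^-4 + A^-8; d^5 = -A^10 - 5*A^6 - 10*A^2 - 10*A^-2 - 5*A^-6 - A^-10.
  A^9 * (d^4) = A^17 + 4*A^13 + 6*A^9 + 4*A^5 + A
  A^7 * (9*d^3) = -9*A^13 - 27*A^9 - 27*A^5 - 9*A
  A^5 * (33*d^2 + 3*d^4) = 3*A^13 + 45*A^9 + 84*A^5 + 45*A + 3*A^-3
  A^3 * (59*d + 25*d^3) = -25*A^9 - 134*A^5 - 134*A - 25*A^-3
  A^1 * (42 + 80*d^2 + 4*d^4) = 4*A^9 + 96*A^5 + 226*A + 96*A^-3 + 4*A^-7
  A^-1 * (93*d + 33*d^3) = -33*A^5 - 192*A - 192*A^-3 - 33*A^-7
  A^-3 * (19 + 58*d^2 + 7*d^4) = 7*A^5 + 86*A + 177*A^-3 + 86*A^-7 + 7*A^-11
  A^-5 * (19*d + 16*d^3 + d^5) = -A^5 - 21*A - 77*A^-3 - 77*A^-7 - 21*A^-11 - A^-15
  A^-7 * (7*d^2 + 2*d^4) = 2*A + 15*A^-3 + 26*A^-7 + 15*A^-11 + 2*A^-15
  A^-9 * (d^3) = -A^-3 - 3*A^-7 - 3*A^-11 - A^-15
Summing the groups: <K> = A^17 - 2*A^13 + 3*A^9 - 4*A^5 + 4*A - 4*A^-3 + 3*A^-7 - 2*A^-11
Normalise by the writhe: (-A^3)^(-w) = (-A^3)^(5) = -A^15, so f(A) = -A^15 * <K> = -A^32 + 2*A^28 - 3*A^24 + 4*A^20 - 4*A^16 + 4*A^12 - 3*A^8 + 2*A^4.
Substitute A = t^(-1/4), i.e. A^e → t^(-e/4): V(t) = 2*t^-1 - 3*t^-2 + 4*t^-3 - 4*t^-4 + 4*t^-5 - 3*t^-6 + 2*t^-7 - t^-8

Answer: 2*t^-1 - 3*t^-2 + 4*t^-3 - 4*t^-4 + 4*t^-5 - 3*t^-6 + 2*t^-7 - t^-8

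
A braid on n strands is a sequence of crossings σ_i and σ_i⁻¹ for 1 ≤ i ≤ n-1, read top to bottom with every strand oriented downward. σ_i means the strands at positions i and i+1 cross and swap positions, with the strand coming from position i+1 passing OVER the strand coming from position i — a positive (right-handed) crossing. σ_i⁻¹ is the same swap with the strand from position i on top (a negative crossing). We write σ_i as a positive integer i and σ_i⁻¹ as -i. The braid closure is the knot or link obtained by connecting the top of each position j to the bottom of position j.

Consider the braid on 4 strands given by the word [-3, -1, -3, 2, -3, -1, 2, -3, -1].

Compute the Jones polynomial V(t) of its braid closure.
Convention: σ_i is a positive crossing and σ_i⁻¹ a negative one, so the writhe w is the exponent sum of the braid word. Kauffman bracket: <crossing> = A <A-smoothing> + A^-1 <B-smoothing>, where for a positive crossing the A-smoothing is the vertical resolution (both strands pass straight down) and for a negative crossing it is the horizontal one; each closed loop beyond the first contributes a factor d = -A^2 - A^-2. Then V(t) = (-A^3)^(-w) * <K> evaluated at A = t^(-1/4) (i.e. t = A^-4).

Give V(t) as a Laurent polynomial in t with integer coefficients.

1 - 2*t^-1 + 4*t^-2 - 5*t^-3 + 7*t^-4 - 7*t^-5 + 6*t^-6 - 5*t^-7 + 3*t^-8 - t^-9

Derivation:
Braid: s3^-1 s1^-1 s3^-1 s2 s3^-1 s1^-1 s2 s3^-1 s1^-1 on 4 strands, 9 crossings.
Writhe w = (#positive) - (#negative) = 2 - 7 = -5.
Computing the Kauffman bracket via state sum. There are 2^9 = 512 states.
Each crossing splits two ways (0=vertical, 1=horizontal). The state's weight is A^(#A-smoothings - #B-smoothings) * d^(loops - 1).
Tabulate the states by total A-exponent and number of loops L (A-exp: L × count):
  A^9: L=7 ×1
  A^7: L=6 ×9
  A^5: L=5 ×36
  A^3: L=4 ×83, L=6 ×1
  A^1: L=3 ×118, L=5 ×8
  A^-1: L=2 ×100, L=4 ×26
  A^-3: L=1 ×41, L=3 ×42, L=5 ×1
  A^-5: L=2 ×31, L=4 ×5
  A^-7: L=3 ×9
  A^-9: L=4 ×1
Each group contributes A^e * Σ count * d^(L-1):
Powers of d = -A^2 - A^-2: d^2 = A^4 + 2 + A^-4; d^3 = -A^6 - 3*A^2 - 3*A^-2 - A^-6; d^4 = A^8 + 4*A^4 + 6 + 4*A^-4 + A^-8; d^5 = -A^10 - 5*A^6 - 10*A^2 - 10*A^-2 - 5*A^-6 - A^-10; d^6 = A^12 + 6*A^8 + 15*A^4 + 20 + 15*A^-4 + 6*A^-8 + A^-12.
  A^9 * (d^6) = A^21 + 6*A^17 + 15*A^13 + 20*A^9 + 15*A^5 + 6*A + A^-3
  A^7 * (9*d^5) = -9*A^17 - 45*A^13 - 90*A^9 - 90*A^5 - 45*A - 9*A^-3
  A^5 * (36*d^4) = 36*A^13 + 144*A^9 + 216*A^5 + 144*A + 36*A^-3
  A^3 * (83*d^3 + d^5) = -A^13 - 88*A^9 - 259*A^5 - 259*A - 88*A^-3 - A^-7
  A^1 * (118*d^2 + 8*d^4) = 8*A^9 + 150*A^5 + 284*A + 150*A^-3 + 8*A^-7
  A^-1 * (100*d + 26*d^3) = -26*A^5 - 178*A - 178*A^-3 - 26*A^-7
  A^-3 * (41 + 42*d^2 + d^4) = A^5 + 46*A + 131*A^-3 + 46*A^-7 + A^-11
  A^-5 * (31*d + 5*d^3) = -5*A - 46*A^-3 - 46*A^-7 - 5*A^-11
  A^-7 * (9*d^2) = 9*A^-3 + 18*A^-7 + 9*A^-11
  A^-9 * (d^3) = -A^-3 - 3*A^-7 - 3*A^-11 - A^-15
Summing the groups: <K> = A^21 - 3*A^17 + 5*A^13 - 6*A^9 + 7*A^5 - 7*A + 5*A^-3 - 4*A^-7 + 2*A^-11 - A^-15
Normalise by the writhe: (-A^3)^(-w) = (-A^3)^(5) = -A^15, so f(A) = -A^15 * <K> = -A^36 + 3*A^32 - 5*A^28 + 6*A^24 - 7*A^20 + 7*A^16 - 5*A^12 + 4*A^8 - 2*A^4 + 1.
Substitute A = t^(-1/4), i.e. A^e → t^(-e/4): V(t) = 1 - 2*t^-1 + 4*t^-2 - 5*t^-3 + 7*t^-4 - 7*t^-5 + 6*t^-6 - 5*t^-7 + 3*t^-8 - t^-9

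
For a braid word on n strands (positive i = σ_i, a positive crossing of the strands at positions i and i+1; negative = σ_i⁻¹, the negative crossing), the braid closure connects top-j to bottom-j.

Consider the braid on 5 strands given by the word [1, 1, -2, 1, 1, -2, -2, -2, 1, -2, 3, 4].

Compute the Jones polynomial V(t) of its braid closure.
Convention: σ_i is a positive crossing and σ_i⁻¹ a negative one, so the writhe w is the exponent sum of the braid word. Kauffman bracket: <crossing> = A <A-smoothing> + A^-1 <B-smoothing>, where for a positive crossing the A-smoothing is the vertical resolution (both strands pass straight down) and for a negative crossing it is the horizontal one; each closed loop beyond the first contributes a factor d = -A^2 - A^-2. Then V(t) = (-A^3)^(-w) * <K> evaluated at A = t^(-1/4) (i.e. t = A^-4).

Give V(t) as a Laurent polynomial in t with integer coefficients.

The presented braid s1 s1 s2^-1 s1 s1 s2^-1 s2^-1 s2^-1 s1 s2^-1 s3 s4 on 5 strands reduces by inverse Markov moves (closure unchanged at each step):
  Destabilize: the word has the form β·s4 where s4 occurs only as the final letter (β ∈ B_4); drop it and the last strand → 4 strands.
  Destabilize: the word has the form β·s3 where s3 occurs only as the final letter (β ∈ B_3); drop it and the last strand → 3 strands.
Reduced to β = s1 s1 s2^-1 s1 s1 s2^-1 s2^-1 s2^-1 s1 s2^-1 on 3 strands, 10 crossings.
Compute on β:
Braid: s1 s1 s2^-1 s1 s1 s2^-1 s2^-1 s2^-1 s1 s2^-1 on 3 strands, 10 crossings.
Writhe w = (#positive) - (#negative) = 5 - 5 = 0.
Computing the Kauffman bracket via state sum. There are 2^10 = 1024 states.
Each crossing splits two ways (0=vertical, 1=horizontal). The state's weight is A^(#A-smoothings - #B-smoothings) * d^(loops - 1).
Tabulate the states by total A-exponent and number of loops L (A-exp: L × count):
  A^10: L=6 ×1
  A^8: L=5 ×10
  A^6: L=4 ×43, L=6 ×2
  A^4: L=3 ×98, L=5 ×22
  A^2: L=2 ×121, L=4 ×83, L=6 ×6
  A^0: L=1 ×73, L=3 ×140, L=5 ×38, L=7 ×1
  A^-2: L=2 ×121, L=4 ×79, L=6 ×10
  A^-4: L=3 ×95, L=5 ×24, L=7 ×1
  A^-6: L=4 ×42, L=6 ×3
  A^-8: L=5 ×10
  A^-10: L=6 ×1
Each group contributes A^e * Σ count * d^(L-1):
Powers of d = -A^2 - A^-2: d^2 = A^4 + 2 + A^-4; d^3 = -A^6 - 3*A^2 - 3*A^-2 - A^-6; d^4 = A^8 + 4*A^4 + 6 + 4*A^-4 + A^-8; d^5 = -A^10 - 5*A^6 - 10*A^2 - 10*A^-2 - 5*A^-6 - A^-10; d^6 = A^12 + 6*A^8 + 15*A^4 + 20 + 15*A^-4 + 6*A^-8 + A^-12.
  A^10 * (d^5) = -A^20 - 5*A^16 - 10*A^12 - 10*A^8 - 5*A^4 - 1
  A^8 * (10*d^4) = 10*A^16 + 40*A^12 + 60*A^8 + 40*A^4 + 10
  A^6 * (43*d^3 + 2*d^5) = -2*A^16 - 53*A^12 - 149*A^8 - 149*A^4 - 53 - 2*A^-4
  A^4 * (98*d^2 + 22*d^4) = 22*A^12 + 186*A^8 + 328*A^4 + 186 + 22*A^-4
  A^2 * (121*d + 83*d^3 + 6*d^5) = -6*A^12 - 113*A^8 - 430*A^4 - 430 - 113*A^-4 - 6*A^-8
  A^0 * (73 + 140*d^2 + 38*d^4 + d^6) = A^12 + 44*A^8 + 307*A^4 + 601 + 307*A^-4 + 44*A^-8 + A^-12
  A^-2 * (121*d + 79*d^3 + 10*d^5) = -10*A^8 - 129*A^4 - 458 - 458*A^-4 - 129*A^-8 - 10*A^-12
  A^-4 * (95*d^2 + 24*d^4 + d^6) = A^8 + 30*A^4 + 206 + 354*A^-4 + 206*A^-8 + 30*A^-12 + A^-16
  A^-6 * (42*d^3 + 3*d^5) = -3*A^4 - 57 - 156*A^-4 - 156*A^-8 - 57*A^-12 - 3*A^-16
  A^-8 * (10*d^4) = 10 + 40*A^-4 + 60*A^-8 + 40*A^-12 + 10*A^-16
  A^-10 * (d^5) = -1 - 5*A^-4 - 10*A^-8 - 10*A^-12 - 5*A^-16 - A^-20
Summing the groups: <K> = -A^20 + 3*A^16 - 6*A^12 + 9*A^8 - 11*A^4 + 13 - 11*A^-4 + 9*A^-8 - 6*A^-12 + 3*A^-16 - A^-20
Normalise by the writhe: (-A^3)^(-w) = (-A^3)^(0) = 1, so f(A) = 1 * <K> = -A^20 + 3*A^16 - 6*A^12 + 9*A^8 - 11*A^4 + 13 - 11*A^-4 + 9*A^-8 - 6*A^-12 + 3*A^-16 - A^-20.
Substitute A = t^(-1/4), i.e. A^e → t^(-e/4): V(t) = -t^5 + 3*t^4 - 6*t^3 + 9*t^2 - 11*t + 13 - 11*t^-1 + 9*t^-2 - 6*t^-3 + 3*t^-4 - t^-5

Answer: -t^5 + 3*t^4 - 6*t^3 + 9*t^2 - 11*t + 13 - 11*t^-1 + 9*t^-2 - 6*t^-3 + 3*t^-4 - t^-5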